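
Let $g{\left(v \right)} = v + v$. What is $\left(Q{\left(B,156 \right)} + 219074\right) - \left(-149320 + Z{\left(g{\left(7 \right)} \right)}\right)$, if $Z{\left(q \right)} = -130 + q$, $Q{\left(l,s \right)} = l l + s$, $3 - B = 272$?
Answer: $441027$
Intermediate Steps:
$g{\left(v \right)} = 2 v$
$B = -269$ ($B = 3 - 272 = -269$)
$Q{\left(l,s \right)} = s + l^{2}$ ($Q{\left(l,s \right)} = l^{2} + s = s + l^{2}$)
$\left(Q{\left(B,156 \right)} + 219074\right) - \left(-149320 + Z{\left(g{\left(7 \right)} \right)}\right) = \left(\left(156 + \left(-269\right)^{2}\right) + 219074\right) + \left(149320 - \left(-130 + 2 \cdot 7\right)\right) = \left(\left(156 + 72361\right) + 219074\right) + \left(149320 - \left(-130 + 14\right)\right) = \left(72517 + 219074\right) + \left(149320 - -116\right) = 291591 + \left(149320 + 116\right) = 291591 + 149436 = 441027$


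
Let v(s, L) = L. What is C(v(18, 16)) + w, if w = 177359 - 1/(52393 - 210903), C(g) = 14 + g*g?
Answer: 28155972791/158510 ≈ 1.7763e+5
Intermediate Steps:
C(g) = 14 + g²
w = 28113175091/158510 (w = 177359 - 1/(-158510) = 177359 - 1*(-1/158510) = 177359 + 1/158510 = 28113175091/158510 ≈ 1.7736e+5)
C(v(18, 16)) + w = (14 + 16²) + 28113175091/158510 = (14 + 256) + 28113175091/158510 = 270 + 28113175091/158510 = 28155972791/158510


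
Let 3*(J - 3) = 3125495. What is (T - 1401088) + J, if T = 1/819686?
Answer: -883424783357/2459058 ≈ -3.5925e+5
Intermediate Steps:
J = 3125504/3 (J = 3 + (⅓)*3125495 = 3 + 3125495/3 = 3125504/3 ≈ 1.0418e+6)
T = 1/819686 ≈ 1.2200e-6
(T - 1401088) + J = (1/819686 - 1401088) + 3125504/3 = -1148452218367/819686 + 3125504/3 = -883424783357/2459058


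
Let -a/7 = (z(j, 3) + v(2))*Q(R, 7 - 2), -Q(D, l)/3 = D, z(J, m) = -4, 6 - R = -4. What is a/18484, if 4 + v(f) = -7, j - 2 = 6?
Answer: -1575/9242 ≈ -0.17042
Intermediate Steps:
R = 10 (R = 6 - 1*(-4) = 6 + 4 = 10)
j = 8 (j = 2 + 6 = 8)
v(f) = -11 (v(f) = -4 - 7 = -11)
Q(D, l) = -3*D
a = -3150 (a = -7*(-4 - 11)*(-3*10) = -(-105)*(-30) = -7*450 = -3150)
a/18484 = -3150/18484 = -3150*1/18484 = -1575/9242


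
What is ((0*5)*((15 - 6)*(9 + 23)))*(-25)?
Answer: 0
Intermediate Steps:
((0*5)*((15 - 6)*(9 + 23)))*(-25) = (0*(9*32))*(-25) = (0*288)*(-25) = 0*(-25) = 0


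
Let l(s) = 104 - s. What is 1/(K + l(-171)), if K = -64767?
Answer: -1/64492 ≈ -1.5506e-5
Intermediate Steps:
1/(K + l(-171)) = 1/(-64767 + (104 - 1*(-171))) = 1/(-64767 + (104 + 171)) = 1/(-64767 + 275) = 1/(-64492) = -1/64492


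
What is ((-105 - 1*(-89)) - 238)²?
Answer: 64516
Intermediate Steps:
((-105 - 1*(-89)) - 238)² = ((-105 + 89) - 238)² = (-16 - 238)² = (-254)² = 64516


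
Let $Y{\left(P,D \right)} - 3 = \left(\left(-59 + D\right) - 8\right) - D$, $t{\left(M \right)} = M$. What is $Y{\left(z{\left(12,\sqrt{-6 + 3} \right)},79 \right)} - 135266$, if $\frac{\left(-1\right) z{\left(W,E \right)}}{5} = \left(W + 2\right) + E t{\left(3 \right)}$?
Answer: $-135330$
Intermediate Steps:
$z{\left(W,E \right)} = -10 - 15 E - 5 W$ ($z{\left(W,E \right)} = - 5 \left(\left(W + 2\right) + E 3\right) = - 5 \left(\left(2 + W\right) + 3 E\right) = - 5 \left(2 + W + 3 E\right) = -10 - 15 E - 5 W$)
$Y{\left(P,D \right)} = -64$ ($Y{\left(P,D \right)} = 3 + \left(\left(\left(-59 + D\right) - 8\right) - D\right) = 3 + \left(\left(-67 + D\right) - D\right) = 3 - 67 = -64$)
$Y{\left(z{\left(12,\sqrt{-6 + 3} \right)},79 \right)} - 135266 = -64 - 135266 = -135330$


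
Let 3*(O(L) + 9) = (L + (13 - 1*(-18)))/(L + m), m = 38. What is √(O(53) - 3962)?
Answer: I*√671047/13 ≈ 63.013*I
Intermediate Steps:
O(L) = -9 + (31 + L)/(3*(38 + L)) (O(L) = -9 + ((L + (13 - 1*(-18)))/(L + 38))/3 = -9 + ((L + (13 + 18))/(38 + L))/3 = -9 + ((L + 31)/(38 + L))/3 = -9 + ((31 + L)/(38 + L))/3 = -9 + (31 + L)/(3*(38 + L)))
√(O(53) - 3962) = √((-995 - 26*53)/(3*(38 + 53)) - 3962) = √((⅓)*(-995 - 1378)/91 - 3962) = √((⅓)*(1/91)*(-2373) - 3962) = √(-113/13 - 3962) = √(-51619/13) = I*√671047/13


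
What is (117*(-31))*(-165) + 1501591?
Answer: 2100046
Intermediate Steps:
(117*(-31))*(-165) + 1501591 = -3627*(-165) + 1501591 = 598455 + 1501591 = 2100046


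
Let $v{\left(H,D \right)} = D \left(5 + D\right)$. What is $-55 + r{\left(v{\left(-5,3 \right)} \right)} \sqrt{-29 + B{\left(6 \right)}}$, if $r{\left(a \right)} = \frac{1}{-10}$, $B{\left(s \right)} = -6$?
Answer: $-55 - \frac{i \sqrt{35}}{10} \approx -55.0 - 0.59161 i$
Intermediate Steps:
$r{\left(a \right)} = - \frac{1}{10}$
$-55 + r{\left(v{\left(-5,3 \right)} \right)} \sqrt{-29 + B{\left(6 \right)}} = -55 - \frac{\sqrt{-29 - 6}}{10} = -55 - \frac{\sqrt{-35}}{10} = -55 - \frac{i \sqrt{35}}{10}$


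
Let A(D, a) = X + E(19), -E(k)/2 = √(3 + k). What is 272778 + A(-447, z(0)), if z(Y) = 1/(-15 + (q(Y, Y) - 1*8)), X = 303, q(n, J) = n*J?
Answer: 273081 - 2*√22 ≈ 2.7307e+5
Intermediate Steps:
q(n, J) = J*n
E(k) = -2*√(3 + k)
z(Y) = 1/(-23 + Y²) (z(Y) = 1/(-15 + (Y*Y - 1*8)) = 1/(-15 + (Y² - 8)) = 1/(-15 + (-8 + Y²)) = 1/(-23 + Y²))
A(D, a) = 303 - 2*√22 (A(D, a) = 303 - 2*√(3 + 19) = 303 - 2*√22)
272778 + A(-447, z(0)) = 272778 + (303 - 2*√22) = 273081 - 2*√22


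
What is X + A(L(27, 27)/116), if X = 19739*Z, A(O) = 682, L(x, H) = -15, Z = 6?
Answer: 119116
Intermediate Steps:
X = 118434 (X = 19739*6 = 118434)
X + A(L(27, 27)/116) = 118434 + 682 = 119116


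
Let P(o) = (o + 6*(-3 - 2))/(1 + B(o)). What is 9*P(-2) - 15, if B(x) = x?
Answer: 273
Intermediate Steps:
P(o) = (-30 + o)/(1 + o) (P(o) = (o + 6*(-3 - 2))/(1 + o) = (o + 6*(-5))/(1 + o) = (o - 30)/(1 + o) = (-30 + o)/(1 + o))
9*P(-2) - 15 = 9*((-30 - 2)/(1 - 2)) - 15 = 9*(-32/(-1)) - 15 = 9*(-1*(-32)) - 15 = 9*32 - 15 = 288 - 15 = 273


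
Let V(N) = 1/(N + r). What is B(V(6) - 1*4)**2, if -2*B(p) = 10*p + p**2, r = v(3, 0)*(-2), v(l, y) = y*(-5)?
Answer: 724201/5184 ≈ 139.70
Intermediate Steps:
v(l, y) = -5*y
r = 0 (r = -5*0*(-2) = 0*(-2) = 0)
V(N) = 1/N (V(N) = 1/(N + 0) = 1/N)
B(p) = -5*p - p**2/2 (B(p) = -(10*p + p**2)/2 = -(p**2 + 10*p)/2 = -5*p - p**2/2)
B(V(6) - 1*4)**2 = (-(1/6 - 1*4)*(10 + (1/6 - 1*4))/2)**2 = (-(1/6 - 4)*(10 + (1/6 - 4))/2)**2 = (-1/2*(-23/6)*(10 - 23/6))**2 = (-1/2*(-23/6)*37/6)**2 = (851/72)**2 = 724201/5184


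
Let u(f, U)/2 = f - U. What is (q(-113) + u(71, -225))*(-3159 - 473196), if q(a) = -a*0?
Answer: -282002160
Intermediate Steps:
q(a) = 0
u(f, U) = -2*U + 2*f (u(f, U) = 2*(f - U) = -2*U + 2*f)
(q(-113) + u(71, -225))*(-3159 - 473196) = (0 + (-2*(-225) + 2*71))*(-3159 - 473196) = (0 + (450 + 142))*(-476355) = (0 + 592)*(-476355) = 592*(-476355) = -282002160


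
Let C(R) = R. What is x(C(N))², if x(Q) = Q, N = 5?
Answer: 25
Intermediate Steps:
x(C(N))² = 5² = 25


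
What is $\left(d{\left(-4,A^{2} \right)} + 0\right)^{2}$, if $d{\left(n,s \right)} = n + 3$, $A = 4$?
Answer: $1$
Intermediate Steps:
$d{\left(n,s \right)} = 3 + n$
$\left(d{\left(-4,A^{2} \right)} + 0\right)^{2} = \left(\left(3 - 4\right) + 0\right)^{2} = \left(-1 + 0\right)^{2} = \left(-1\right)^{2} = 1$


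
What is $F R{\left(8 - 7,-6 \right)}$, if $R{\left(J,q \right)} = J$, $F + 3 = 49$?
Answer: $46$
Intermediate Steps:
$F = 46$ ($F = -3 + 49 = 46$)
$F R{\left(8 - 7,-6 \right)} = 46 \left(8 - 7\right) = 46 \cdot 1 = 46$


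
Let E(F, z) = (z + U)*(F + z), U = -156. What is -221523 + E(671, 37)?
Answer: -305775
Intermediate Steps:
E(F, z) = (-156 + z)*(F + z) (E(F, z) = (z - 156)*(F + z) = (-156 + z)*(F + z))
-221523 + E(671, 37) = -221523 + (37² - 156*671 - 156*37 + 671*37) = -221523 + (1369 - 104676 - 5772 + 24827) = -221523 - 84252 = -305775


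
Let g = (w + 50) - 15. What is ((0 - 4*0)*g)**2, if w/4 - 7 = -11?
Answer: 0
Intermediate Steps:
w = -16 (w = 28 + 4*(-11) = 28 - 44 = -16)
g = 19 (g = (-16 + 50) - 15 = 34 - 15 = 19)
((0 - 4*0)*g)**2 = ((0 - 4*0)*19)**2 = ((0 + 0)*19)**2 = (0*19)**2 = 0**2 = 0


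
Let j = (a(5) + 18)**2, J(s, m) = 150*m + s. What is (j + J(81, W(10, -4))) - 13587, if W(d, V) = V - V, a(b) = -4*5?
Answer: -13502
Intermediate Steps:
a(b) = -20
W(d, V) = 0
J(s, m) = s + 150*m
j = 4 (j = (-20 + 18)**2 = (-2)**2 = 4)
(j + J(81, W(10, -4))) - 13587 = (4 + (81 + 150*0)) - 13587 = (4 + (81 + 0)) - 13587 = (4 + 81) - 13587 = 85 - 13587 = -13502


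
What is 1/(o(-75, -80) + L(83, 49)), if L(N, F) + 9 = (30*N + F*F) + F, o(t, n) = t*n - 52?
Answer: 1/10879 ≈ 9.1920e-5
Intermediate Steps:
o(t, n) = -52 + n*t (o(t, n) = n*t - 52 = -52 + n*t)
L(N, F) = -9 + F + F² + 30*N (L(N, F) = -9 + ((30*N + F*F) + F) = -9 + ((30*N + F²) + F) = -9 + ((F² + 30*N) + F) = -9 + (F + F² + 30*N) = -9 + F + F² + 30*N)
1/(o(-75, -80) + L(83, 49)) = 1/((-52 - 80*(-75)) + (-9 + 49 + 49² + 30*83)) = 1/((-52 + 6000) + (-9 + 49 + 2401 + 2490)) = 1/(5948 + 4931) = 1/10879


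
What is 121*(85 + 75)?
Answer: 19360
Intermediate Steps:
121*(85 + 75) = 121*160 = 19360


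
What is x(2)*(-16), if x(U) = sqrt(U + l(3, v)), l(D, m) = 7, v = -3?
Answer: -48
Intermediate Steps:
x(U) = sqrt(7 + U) (x(U) = sqrt(U + 7) = sqrt(7 + U))
x(2)*(-16) = sqrt(7 + 2)*(-16) = sqrt(9)*(-16) = 3*(-16) = -48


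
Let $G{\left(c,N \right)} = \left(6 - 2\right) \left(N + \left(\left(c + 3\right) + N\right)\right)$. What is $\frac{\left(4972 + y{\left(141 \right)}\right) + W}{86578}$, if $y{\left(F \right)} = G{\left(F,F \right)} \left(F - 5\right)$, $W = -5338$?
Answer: $\frac{115689}{43289} \approx 2.6725$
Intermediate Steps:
$G{\left(c,N \right)} = 12 + 4 c + 8 N$ ($G{\left(c,N \right)} = 4 \left(N + \left(\left(3 + c\right) + N\right)\right) = 4 \left(N + \left(3 + N + c\right)\right) = 4 \left(3 + c + 2 N\right) = 12 + 4 c + 8 N$)
$y{\left(F \right)} = \left(-5 + F\right) \left(12 + 12 F\right)$ ($y{\left(F \right)} = \left(12 + 4 F + 8 F\right) \left(F - 5\right) = \left(12 + 12 F\right) \left(-5 + F\right) = \left(-5 + F\right) \left(12 + 12 F\right)$)
$\frac{\left(4972 + y{\left(141 \right)}\right) + W}{86578} = \frac{\left(4972 + 12 \left(1 + 141\right) \left(-5 + 141\right)\right) - 5338}{86578} = \left(\left(4972 + 12 \cdot 142 \cdot 136\right) - 5338\right) \frac{1}{86578} = \left(\left(4972 + 231744\right) - 5338\right) \frac{1}{86578} = \left(236716 - 5338\right) \frac{1}{86578} = 231378 \cdot \frac{1}{86578} = \frac{115689}{43289}$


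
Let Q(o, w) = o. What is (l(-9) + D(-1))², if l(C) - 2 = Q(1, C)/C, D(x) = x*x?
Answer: 676/81 ≈ 8.3457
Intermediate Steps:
D(x) = x²
l(C) = 2 + 1/C
(l(-9) + D(-1))² = ((2 + 1/(-9)) + (-1)²)² = ((2 - ⅑) + 1)² = (17/9 + 1)² = (26/9)² = 676/81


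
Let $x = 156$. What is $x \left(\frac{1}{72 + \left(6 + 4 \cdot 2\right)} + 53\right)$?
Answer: $\frac{355602}{43} \approx 8269.8$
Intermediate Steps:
$x \left(\frac{1}{72 + \left(6 + 4 \cdot 2\right)} + 53\right) = 156 \left(\frac{1}{72 + \left(6 + 4 \cdot 2\right)} + 53\right) = 156 \left(\frac{1}{72 + \left(6 + 8\right)} + 53\right) = 156 \left(\frac{1}{72 + 14} + 53\right) = 156 \left(\frac{1}{86} + 53\right) = 156 \cdot \frac{4559}{86} = \frac{355602}{43}$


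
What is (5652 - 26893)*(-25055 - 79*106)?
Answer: 710065389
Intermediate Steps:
(5652 - 26893)*(-25055 - 79*106) = -21241*(-25055 - 8374) = -21241*(-33429) = 710065389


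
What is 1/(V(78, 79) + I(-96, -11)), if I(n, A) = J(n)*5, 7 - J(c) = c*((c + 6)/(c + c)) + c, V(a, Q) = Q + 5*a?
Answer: 1/1209 ≈ 0.00082713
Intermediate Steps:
J(c) = 4 - 3*c/2 (J(c) = 7 - (c*((c + 6)/(c + c)) + c) = 7 - (c*((6 + c)/((2*c))) + c) = 7 - (c*((6 + c)*(1/(2*c))) + c) = 7 - (c*((6 + c)/(2*c)) + c) = 7 - ((3 + c/2) + c) = 7 - (3 + 3*c/2) = 7 + (-3 - 3*c/2) = 4 - 3*c/2)
I(n, A) = 20 - 15*n/2 (I(n, A) = (4 - 3*n/2)*5 = 20 - 15*n/2)
1/(V(78, 79) + I(-96, -11)) = 1/((79 + 5*78) + (20 - 15/2*(-96))) = 1/((79 + 390) + (20 + 720)) = 1/(469 + 740) = 1/1209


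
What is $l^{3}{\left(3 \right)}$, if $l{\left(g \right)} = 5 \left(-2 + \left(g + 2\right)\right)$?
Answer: $3375$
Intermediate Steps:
$l{\left(g \right)} = 5 g$ ($l{\left(g \right)} = 5 \left(-2 + \left(2 + g\right)\right) = 5 g$)
$l^{3}{\left(3 \right)} = \left(5 \cdot 3\right)^{3} = 15^{3} = 3375$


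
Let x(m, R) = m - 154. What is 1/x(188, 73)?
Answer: 1/34 ≈ 0.029412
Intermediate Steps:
x(m, R) = -154 + m
1/x(188, 73) = 1/(-154 + 188) = 1/34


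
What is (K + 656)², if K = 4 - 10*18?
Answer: 230400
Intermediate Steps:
K = -176 (K = 4 - 180 = -176)
(K + 656)² = (-176 + 656)² = 480² = 230400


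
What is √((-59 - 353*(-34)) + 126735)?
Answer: √138678 ≈ 372.40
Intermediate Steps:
√((-59 - 353*(-34)) + 126735) = √((-59 + 12002) + 126735) = √(11943 + 126735) = √138678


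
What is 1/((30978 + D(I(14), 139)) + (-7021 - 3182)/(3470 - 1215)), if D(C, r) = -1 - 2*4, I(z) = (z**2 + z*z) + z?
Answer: 2255/69824892 ≈ 3.2295e-5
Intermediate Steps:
I(z) = z + 2*z**2 (I(z) = (z**2 + z**2) + z = 2*z**2 + z = z + 2*z**2)
D(C, r) = -9 (D(C, r) = -1 - 8 = -9)
1/((30978 + D(I(14), 139)) + (-7021 - 3182)/(3470 - 1215)) = 1/((30978 - 9) + (-7021 - 3182)/(3470 - 1215)) = 1/(30969 - 10203/2255) = 1/(69824892/2255) = 2255/69824892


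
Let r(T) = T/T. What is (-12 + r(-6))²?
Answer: 121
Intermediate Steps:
r(T) = 1
(-12 + r(-6))² = (-12 + 1)² = (-11)² = 121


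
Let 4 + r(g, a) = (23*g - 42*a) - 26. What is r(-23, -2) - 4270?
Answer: -4745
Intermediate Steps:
r(g, a) = -30 - 42*a + 23*g (r(g, a) = -4 + ((23*g - 42*a) - 26) = -4 + ((-42*a + 23*g) - 26) = -4 + (-26 - 42*a + 23*g) = -30 - 42*a + 23*g)
r(-23, -2) - 4270 = (-30 - 42*(-2) + 23*(-23)) - 4270 = (-30 + 84 - 529) - 4270 = -475 - 4270 = -4745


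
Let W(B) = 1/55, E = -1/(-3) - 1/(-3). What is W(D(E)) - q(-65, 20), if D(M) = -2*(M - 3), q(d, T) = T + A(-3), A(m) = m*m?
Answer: -1594/55 ≈ -28.982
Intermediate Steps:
A(m) = m**2
q(d, T) = 9 + T (q(d, T) = T + (-3)**2 = T + 9 = 9 + T)
E = 2/3 (E = -1*(-1/3) - 1*(-1/3) = 1/3 + 1/3 = 2/3 ≈ 0.66667)
D(M) = 6 - 2*M (D(M) = -2*(-3 + M) = 6 - 2*M)
W(B) = 1/55
W(D(E)) - q(-65, 20) = 1/55 - (9 + 20) = 1/55 - 1*29 = 1/55 - 29 = -1594/55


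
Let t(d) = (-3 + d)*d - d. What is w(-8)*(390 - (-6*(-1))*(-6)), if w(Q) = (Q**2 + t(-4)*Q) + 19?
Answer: -73698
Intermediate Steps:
t(d) = -d + d*(-3 + d) (t(d) = d*(-3 + d) - d = -d + d*(-3 + d))
w(Q) = 19 + Q**2 + 32*Q (w(Q) = (Q**2 + (-4*(-4 - 4))*Q) + 19 = (Q**2 + (-4*(-8))*Q) + 19 = (Q**2 + 32*Q) + 19 = 19 + Q**2 + 32*Q)
w(-8)*(390 - (-6*(-1))*(-6)) = (19 + (-8)**2 + 32*(-8))*(390 - (-6*(-1))*(-6)) = (19 + 64 - 256)*(390 - 6*(-6)) = -173*(390 - 1*(-36)) = -173*(390 + 36) = -173*426 = -73698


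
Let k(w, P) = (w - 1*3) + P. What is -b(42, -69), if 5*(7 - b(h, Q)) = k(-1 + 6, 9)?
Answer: -24/5 ≈ -4.8000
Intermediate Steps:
k(w, P) = -3 + P + w (k(w, P) = (w - 3) + P = (-3 + w) + P = -3 + P + w)
b(h, Q) = 24/5 (b(h, Q) = 7 - (-3 + 9 + (-1 + 6))/5 = 7 - (-3 + 9 + 5)/5 = 7 - ⅕*11 = 7 - 11/5 = 24/5)
-b(42, -69) = -1*24/5 = -24/5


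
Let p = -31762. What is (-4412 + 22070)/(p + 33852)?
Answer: 8829/1045 ≈ 8.4488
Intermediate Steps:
(-4412 + 22070)/(p + 33852) = (-4412 + 22070)/(-31762 + 33852) = 17658/2090 = 17658*(1/2090) = 8829/1045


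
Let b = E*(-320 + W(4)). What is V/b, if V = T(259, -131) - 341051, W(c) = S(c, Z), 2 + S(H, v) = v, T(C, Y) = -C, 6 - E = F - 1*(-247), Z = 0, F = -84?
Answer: -170655/25277 ≈ -6.7514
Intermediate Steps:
E = -157 (E = 6 - (-84 - 1*(-247)) = 6 - (-84 + 247) = 6 - 1*163 = 6 - 163 = -157)
S(H, v) = -2 + v
W(c) = -2 (W(c) = -2 + 0 = -2)
V = -341310 (V = -1*259 - 341051 = -259 - 341051 = -341310)
b = 50554 (b = -157*(-320 - 2) = -157*(-322) = 50554)
V/b = -341310/50554 = -341310*1/50554 = -170655/25277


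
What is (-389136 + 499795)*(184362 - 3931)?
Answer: 19966314029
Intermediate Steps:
(-389136 + 499795)*(184362 - 3931) = 110659*180431 = 19966314029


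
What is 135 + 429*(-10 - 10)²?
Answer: 171735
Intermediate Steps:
135 + 429*(-10 - 10)² = 135 + 429*(-20)² = 135 + 429*400 = 135 + 171600 = 171735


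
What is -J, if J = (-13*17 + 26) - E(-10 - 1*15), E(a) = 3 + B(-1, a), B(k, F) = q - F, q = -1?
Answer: 222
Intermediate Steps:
B(k, F) = -1 - F
E(a) = 2 - a (E(a) = 3 + (-1 - a) = 2 - a)
J = -222 (J = (-13*17 + 26) - (2 - (-10 - 1*15)) = (-221 + 26) - (2 - (-10 - 15)) = -195 - (2 - 1*(-25)) = -195 - (2 + 25) = -195 - 1*27 = -195 - 27 = -222)
-J = -1*(-222) = 222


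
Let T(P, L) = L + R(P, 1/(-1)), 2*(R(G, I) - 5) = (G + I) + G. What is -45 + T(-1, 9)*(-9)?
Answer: -315/2 ≈ -157.50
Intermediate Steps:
R(G, I) = 5 + G + I/2 (R(G, I) = 5 + ((G + I) + G)/2 = 5 + (I + 2*G)/2 = 5 + (G + I/2) = 5 + G + I/2)
T(P, L) = 9/2 + L + P (T(P, L) = L + (5 + P + (½)/(-1)) = L + (5 + P + (½)*(-1)) = L + (5 + P - ½) = L + (9/2 + P) = 9/2 + L + P)
-45 + T(-1, 9)*(-9) = -45 + (9/2 + 9 - 1)*(-9) = -45 + (25/2)*(-9) = -45 - 225/2 = -315/2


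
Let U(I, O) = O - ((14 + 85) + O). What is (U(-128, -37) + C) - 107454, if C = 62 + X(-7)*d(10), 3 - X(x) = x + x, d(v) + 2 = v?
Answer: -107355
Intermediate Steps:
d(v) = -2 + v
X(x) = 3 - 2*x (X(x) = 3 - (x + x) = 3 - 2*x)
C = 198 (C = 62 + (3 - 2*(-7))*(-2 + 10) = 62 + (3 + 14)*8 = 62 + 17*8 = 62 + 136 = 198)
U(I, O) = -99 (U(I, O) = O - (99 + O) = O + (-99 - O) = -99)
(U(-128, -37) + C) - 107454 = (-99 + 198) - 107454 = 99 - 107454 = -107355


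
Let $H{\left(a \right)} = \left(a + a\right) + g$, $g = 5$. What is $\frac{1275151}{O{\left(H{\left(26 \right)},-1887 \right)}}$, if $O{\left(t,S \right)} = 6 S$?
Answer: $- \frac{1275151}{11322} \approx -112.63$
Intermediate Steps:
$H{\left(a \right)} = 5 + 2 a$ ($H{\left(a \right)} = \left(a + a\right) + 5 = 2 a + 5 = 5 + 2 a$)
$\frac{1275151}{O{\left(H{\left(26 \right)},-1887 \right)}} = \frac{1275151}{6 \left(-1887\right)} = \frac{1275151}{-11322} = 1275151 \left(- \frac{1}{11322}\right) = - \frac{1275151}{11322}$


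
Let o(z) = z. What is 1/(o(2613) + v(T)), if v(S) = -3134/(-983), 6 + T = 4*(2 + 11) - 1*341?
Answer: 983/2571713 ≈ 0.00038224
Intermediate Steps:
T = -295 (T = -6 + (4*(2 + 11) - 1*341) = -6 + (4*13 - 341) = -6 + (52 - 341) = -6 - 289 = -295)
v(S) = 3134/983 (v(S) = -3134*(-1/983) = 3134/983)
1/(o(2613) + v(T)) = 1/(2613 + 3134/983) = 1/(2571713/983) = 983/2571713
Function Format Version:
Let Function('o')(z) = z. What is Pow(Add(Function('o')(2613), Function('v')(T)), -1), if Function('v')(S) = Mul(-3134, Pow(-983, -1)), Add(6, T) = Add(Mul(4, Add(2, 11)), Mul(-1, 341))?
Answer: Rational(983, 2571713) ≈ 0.00038224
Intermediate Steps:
T = -295 (T = Add(-6, Add(Mul(4, Add(2, 11)), Mul(-1, 341))) = Add(-6, Add(Mul(4, 13), -341)) = Add(-6, Add(52, -341)) = Add(-6, -289) = -295)
Function('v')(S) = Rational(3134, 983) (Function('v')(S) = Mul(-3134, Rational(-1, 983)) = Rational(3134, 983))
Pow(Add(Function('o')(2613), Function('v')(T)), -1) = Pow(Add(2613, Rational(3134, 983)), -1) = Pow(Rational(2571713, 983), -1) = Rational(983, 2571713)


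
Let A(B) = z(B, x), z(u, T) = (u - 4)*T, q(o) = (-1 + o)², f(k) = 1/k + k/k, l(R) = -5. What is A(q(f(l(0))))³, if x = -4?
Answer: 62099136/15625 ≈ 3974.3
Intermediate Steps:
f(k) = 1 + 1/k (f(k) = 1/k + 1 = 1 + 1/k)
z(u, T) = T*(-4 + u) (z(u, T) = (-4 + u)*T = T*(-4 + u))
A(B) = 16 - 4*B (A(B) = -4*(-4 + B) = 16 - 4*B)
A(q(f(l(0))))³ = (16 - 4*(-1 + (1 - 5)/(-5))²)³ = (16 - 4*(-1 - ⅕*(-4))²)³ = (16 - 4*(-1 + ⅘)²)³ = (16 - 4*(-⅕)²)³ = (16 - 4*1/25)³ = (16 - 4/25)³ = (396/25)³ = 62099136/15625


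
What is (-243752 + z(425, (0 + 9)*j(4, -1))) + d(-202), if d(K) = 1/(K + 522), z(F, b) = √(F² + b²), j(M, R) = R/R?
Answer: -78000639/320 + √180706 ≈ -2.4333e+5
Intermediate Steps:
j(M, R) = 1
d(K) = 1/(522 + K)
(-243752 + z(425, (0 + 9)*j(4, -1))) + d(-202) = (-243752 + √(425² + ((0 + 9)*1)²)) + 1/(522 - 202) = (-243752 + √(180625 + (9*1)²)) + 1/320 = (-243752 + √(180625 + 9²)) + 1/320 = (-243752 + √(180625 + 81)) + 1/320 = (-243752 + √180706) + 1/320 = -78000639/320 + √180706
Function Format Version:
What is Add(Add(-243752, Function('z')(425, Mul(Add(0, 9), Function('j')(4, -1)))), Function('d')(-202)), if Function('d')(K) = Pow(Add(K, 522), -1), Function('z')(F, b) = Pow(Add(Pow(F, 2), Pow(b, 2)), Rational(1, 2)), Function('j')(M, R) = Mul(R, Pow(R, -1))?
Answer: Add(Rational(-78000639, 320), Pow(180706, Rational(1, 2))) ≈ -2.4333e+5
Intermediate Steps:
Function('j')(M, R) = 1
Function('d')(K) = Pow(Add(522, K), -1)
Add(Add(-243752, Function('z')(425, Mul(Add(0, 9), Function('j')(4, -1)))), Function('d')(-202)) = Add(Add(-243752, Pow(Add(Pow(425, 2), Pow(Mul(Add(0, 9), 1), 2)), Rational(1, 2))), Pow(Add(522, -202), -1)) = Add(Add(-243752, Pow(Add(180625, Pow(Mul(9, 1), 2)), Rational(1, 2))), Pow(320, -1)) = Add(Add(-243752, Pow(Add(180625, Pow(9, 2)), Rational(1, 2))), Rational(1, 320)) = Add(Add(-243752, Pow(Add(180625, 81), Rational(1, 2))), Rational(1, 320)) = Add(Add(-243752, Pow(180706, Rational(1, 2))), Rational(1, 320)) = Add(Rational(-78000639, 320), Pow(180706, Rational(1, 2)))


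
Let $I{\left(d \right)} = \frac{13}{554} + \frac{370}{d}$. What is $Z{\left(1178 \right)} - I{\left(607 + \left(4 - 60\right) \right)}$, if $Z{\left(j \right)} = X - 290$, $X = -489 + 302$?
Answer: $- \frac{145818301}{305254} \approx -477.69$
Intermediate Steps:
$X = -187$
$Z{\left(j \right)} = -477$ ($Z{\left(j \right)} = -187 - 290 = -477$)
$I{\left(d \right)} = \frac{13}{554} + \frac{370}{d}$ ($I{\left(d \right)} = 13 \cdot \frac{1}{554} + \frac{370}{d} = \frac{13}{554} + \frac{370}{d}$)
$Z{\left(1178 \right)} - I{\left(607 + \left(4 - 60\right) \right)} = -477 - \left(\frac{13}{554} + \frac{370}{607 + \left(4 - 60\right)}\right) = -477 - \left(\frac{13}{554} + \frac{370}{607 - 56}\right) = -477 - \left(\frac{13}{554} + \frac{370}{551}\right) = -477 - \frac{212143}{305254} = - \frac{145818301}{305254}$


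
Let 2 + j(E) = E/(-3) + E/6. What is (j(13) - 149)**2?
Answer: 844561/36 ≈ 23460.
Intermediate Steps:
j(E) = -2 - E/6 (j(E) = -2 + (E/(-3) + E/6) = -2 + (E*(-1/3) + E*(1/6)) = -2 + (-E/3 + E/6) = -2 - E/6)
(j(13) - 149)**2 = ((-2 - 1/6*13) - 149)**2 = ((-2 - 13/6) - 149)**2 = (-25/6 - 149)**2 = (-919/6)**2 = 844561/36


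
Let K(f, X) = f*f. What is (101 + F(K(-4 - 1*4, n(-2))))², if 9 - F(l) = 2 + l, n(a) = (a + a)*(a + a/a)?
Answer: 1936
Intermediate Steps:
n(a) = 2*a*(1 + a) (n(a) = (2*a)*(a + 1) = (2*a)*(1 + a) = 2*a*(1 + a))
K(f, X) = f²
F(l) = 7 - l (F(l) = 9 - (2 + l) = 9 + (-2 - l) = 7 - l)
(101 + F(K(-4 - 1*4, n(-2))))² = (101 + (7 - (-4 - 1*4)²))² = (101 + (7 - (-4 - 4)²))² = (101 + (7 - 1*(-8)²))² = (101 + (7 - 1*64))² = (101 + (7 - 64))² = (101 - 57)² = 44² = 1936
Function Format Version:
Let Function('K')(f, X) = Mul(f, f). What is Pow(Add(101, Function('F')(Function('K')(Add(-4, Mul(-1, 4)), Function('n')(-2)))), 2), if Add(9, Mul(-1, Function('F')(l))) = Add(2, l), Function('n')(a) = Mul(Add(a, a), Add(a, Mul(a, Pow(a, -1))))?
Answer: 1936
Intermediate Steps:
Function('n')(a) = Mul(2, a, Add(1, a)) (Function('n')(a) = Mul(Mul(2, a), Add(a, 1)) = Mul(Mul(2, a), Add(1, a)) = Mul(2, a, Add(1, a)))
Function('K')(f, X) = Pow(f, 2)
Function('F')(l) = Add(7, Mul(-1, l)) (Function('F')(l) = Add(9, Mul(-1, Add(2, l))) = Add(9, Add(-2, Mul(-1, l))) = Add(7, Mul(-1, l)))
Pow(Add(101, Function('F')(Function('K')(Add(-4, Mul(-1, 4)), Function('n')(-2)))), 2) = Pow(Add(101, Add(7, Mul(-1, Pow(Add(-4, Mul(-1, 4)), 2)))), 2) = Pow(Add(101, Add(7, Mul(-1, Pow(Add(-4, -4), 2)))), 2) = Pow(Add(101, Add(7, Mul(-1, Pow(-8, 2)))), 2) = Pow(Add(101, Add(7, Mul(-1, 64))), 2) = Pow(Add(101, Add(7, -64)), 2) = Pow(Add(101, -57), 2) = Pow(44, 2) = 1936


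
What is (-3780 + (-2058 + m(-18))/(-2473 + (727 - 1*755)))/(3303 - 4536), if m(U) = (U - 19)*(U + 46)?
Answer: 9450686/3083733 ≈ 3.0647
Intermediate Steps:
m(U) = (-19 + U)*(46 + U)
(-3780 + (-2058 + m(-18))/(-2473 + (727 - 1*755)))/(3303 - 4536) = (-3780 + (-2058 + (-874 + (-18)**2 + 27*(-18)))/(-2473 + (727 - 1*755)))/(3303 - 4536) = (-3780 + (-2058 + (-874 + 324 - 486))/(-2473 + (727 - 755)))/(-1233) = (-3780 + (-2058 - 1036)/(-2473 - 28))*(-1/1233) = (-3780 - 3094/(-2501))*(-1/1233) = (-3780 - 3094*(-1/2501))*(-1/1233) = (-3780 + 3094/2501)*(-1/1233) = -9450686/2501*(-1/1233) = 9450686/3083733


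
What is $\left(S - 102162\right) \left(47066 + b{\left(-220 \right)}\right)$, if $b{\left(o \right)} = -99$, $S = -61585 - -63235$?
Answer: $-4720747104$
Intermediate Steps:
$S = 1650$ ($S = -61585 + 63235 = 1650$)
$\left(S - 102162\right) \left(47066 + b{\left(-220 \right)}\right) = \left(1650 - 102162\right) \left(47066 - 99\right) = \left(-100512\right) 46967 = -4720747104$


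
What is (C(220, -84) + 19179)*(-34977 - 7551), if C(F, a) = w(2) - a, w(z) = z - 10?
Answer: -818876640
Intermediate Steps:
w(z) = -10 + z
C(F, a) = -8 - a (C(F, a) = (-10 + 2) - a = -8 - a)
(C(220, -84) + 19179)*(-34977 - 7551) = ((-8 - 1*(-84)) + 19179)*(-34977 - 7551) = ((-8 + 84) + 19179)*(-42528) = (76 + 19179)*(-42528) = 19255*(-42528) = -818876640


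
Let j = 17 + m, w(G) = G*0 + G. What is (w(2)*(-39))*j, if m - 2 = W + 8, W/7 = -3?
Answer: -468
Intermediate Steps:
W = -21 (W = 7*(-3) = -21)
w(G) = G (w(G) = 0 + G = G)
m = -11 (m = 2 + (-21 + 8) = 2 - 13 = -11)
j = 6 (j = 17 - 11 = 6)
(w(2)*(-39))*j = (2*(-39))*6 = -78*6 = -468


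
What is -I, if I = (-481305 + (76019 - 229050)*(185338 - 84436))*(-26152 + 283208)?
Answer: 3969359854073952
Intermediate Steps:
I = -3969359854073952 (I = (-481305 - 153031*100902)*257056 = (-481305 - 15441133962)*257056 = -15441615267*257056 = -3969359854073952)
-I = -1*(-3969359854073952) = 3969359854073952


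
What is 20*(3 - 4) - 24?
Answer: -44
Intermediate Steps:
20*(3 - 4) - 24 = 20*(-1) - 24 = -20 - 24 = -44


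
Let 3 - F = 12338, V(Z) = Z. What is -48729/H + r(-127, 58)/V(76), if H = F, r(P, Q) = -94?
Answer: 1271957/468730 ≈ 2.7136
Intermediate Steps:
F = -12335 (F = 3 - 1*12338 = 3 - 12338 = -12335)
H = -12335
-48729/H + r(-127, 58)/V(76) = -48729/(-12335) - 94/76 = -48729*(-1/12335) - 94*1/76 = 48729/12335 - 47/38 = 1271957/468730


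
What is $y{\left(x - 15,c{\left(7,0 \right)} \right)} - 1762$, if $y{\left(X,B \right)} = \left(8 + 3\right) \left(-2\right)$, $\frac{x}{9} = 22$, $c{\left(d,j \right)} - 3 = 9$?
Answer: $-1784$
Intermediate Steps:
$c{\left(d,j \right)} = 12$ ($c{\left(d,j \right)} = 3 + 9 = 12$)
$x = 198$ ($x = 9 \cdot 22 = 198$)
$y{\left(X,B \right)} = -22$ ($y{\left(X,B \right)} = 11 \left(-2\right) = -22$)
$y{\left(x - 15,c{\left(7,0 \right)} \right)} - 1762 = -22 - 1762 = -1784$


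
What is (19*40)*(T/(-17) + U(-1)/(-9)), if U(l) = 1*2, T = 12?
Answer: -107920/153 ≈ -705.36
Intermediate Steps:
U(l) = 2
(19*40)*(T/(-17) + U(-1)/(-9)) = (19*40)*(12/(-17) + 2/(-9)) = 760*(12*(-1/17) + 2*(-⅑)) = 760*(-12/17 - 2/9) = 760*(-142/153) = -107920/153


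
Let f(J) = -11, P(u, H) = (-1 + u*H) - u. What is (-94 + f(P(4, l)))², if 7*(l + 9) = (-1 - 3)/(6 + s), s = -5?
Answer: 11025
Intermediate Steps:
l = -67/7 (l = -9 + ((-1 - 3)/(6 - 5))/7 = -9 + (-4/1)/7 = -9 + (-4*1)/7 = -9 + (⅐)*(-4) = -9 - 4/7 = -67/7 ≈ -9.5714)
P(u, H) = -1 - u + H*u (P(u, H) = (-1 + H*u) - u = -1 - u + H*u)
(-94 + f(P(4, l)))² = (-94 - 11)² = (-105)² = 11025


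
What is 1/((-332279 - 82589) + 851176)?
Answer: 1/436308 ≈ 2.2920e-6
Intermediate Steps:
1/((-332279 - 82589) + 851176) = 1/(-414868 + 851176) = 1/436308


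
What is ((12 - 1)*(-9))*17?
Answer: -1683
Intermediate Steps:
((12 - 1)*(-9))*17 = (11*(-9))*17 = -99*17 = -1683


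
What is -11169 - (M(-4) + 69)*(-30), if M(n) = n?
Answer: -9219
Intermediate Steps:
-11169 - (M(-4) + 69)*(-30) = -11169 - (-4 + 69)*(-30) = -11169 - 65*(-30) = -11169 - 1*(-1950) = -11169 + 1950 = -9219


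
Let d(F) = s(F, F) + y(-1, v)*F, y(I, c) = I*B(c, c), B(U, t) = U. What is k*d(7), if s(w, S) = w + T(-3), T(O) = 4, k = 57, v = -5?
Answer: 2622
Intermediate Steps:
s(w, S) = 4 + w (s(w, S) = w + 4 = 4 + w)
y(I, c) = I*c
d(F) = 4 + 6*F (d(F) = (4 + F) + (-1*(-5))*F = (4 + F) + 5*F = 4 + 6*F)
k*d(7) = 57*(4 + 6*7) = 57*(4 + 42) = 57*46 = 2622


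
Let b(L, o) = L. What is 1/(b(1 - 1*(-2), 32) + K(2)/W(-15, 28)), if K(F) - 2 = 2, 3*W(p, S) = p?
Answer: 5/11 ≈ 0.45455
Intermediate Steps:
W(p, S) = p/3
K(F) = 4 (K(F) = 2 + 2 = 4)
1/(b(1 - 1*(-2), 32) + K(2)/W(-15, 28)) = 1/((1 - 1*(-2)) + 4/(((⅓)*(-15)))) = 1/((1 + 2) + 4/(-5)) = 1/(3 + 4*(-⅕)) = 1/(3 - ⅘) = 1/(11/5) = 5/11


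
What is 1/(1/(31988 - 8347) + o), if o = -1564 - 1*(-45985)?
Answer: 23641/1050156862 ≈ 2.2512e-5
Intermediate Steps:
o = 44421 (o = -1564 + 45985 = 44421)
1/(1/(31988 - 8347) + o) = 1/(1/(31988 - 8347) + 44421) = 1/(1/23641 + 44421) = 1/(1050156862/23641) = 23641/1050156862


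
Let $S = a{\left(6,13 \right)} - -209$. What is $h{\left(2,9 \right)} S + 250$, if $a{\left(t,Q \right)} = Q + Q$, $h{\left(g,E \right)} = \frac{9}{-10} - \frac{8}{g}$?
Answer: $- \frac{1803}{2} \approx -901.5$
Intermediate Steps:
$h{\left(g,E \right)} = - \frac{9}{10} - \frac{8}{g}$ ($h{\left(g,E \right)} = 9 \left(- \frac{1}{10}\right) - \frac{8}{g} = - \frac{9}{10} - \frac{8}{g}$)
$a{\left(t,Q \right)} = 2 Q$
$S = 235$ ($S = 2 \cdot 13 - -209 = 26 + 209 = 235$)
$h{\left(2,9 \right)} S + 250 = \left(- \frac{9}{10} - \frac{8}{2}\right) 235 + 250 = \left(- \frac{9}{10} - 4\right) 235 + 250 = \left(- \frac{49}{10}\right) 235 + 250 = - \frac{2303}{2} + 250 = - \frac{1803}{2}$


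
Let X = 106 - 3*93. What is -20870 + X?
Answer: -21043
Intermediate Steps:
X = -173 (X = 106 - 279 = -173)
-20870 + X = -20870 - 173 = -21043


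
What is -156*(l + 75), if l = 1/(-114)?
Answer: -222274/19 ≈ -11699.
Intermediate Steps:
l = -1/114 ≈ -0.0087719
-156*(l + 75) = -156*(-1/114 + 75) = -156*8549/114 = -222274/19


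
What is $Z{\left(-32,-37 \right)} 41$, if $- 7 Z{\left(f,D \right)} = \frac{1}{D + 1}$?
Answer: $\frac{41}{252} \approx 0.1627$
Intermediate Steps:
$Z{\left(f,D \right)} = - \frac{1}{7 \left(1 + D\right)}$ ($Z{\left(f,D \right)} = - \frac{1}{7 \left(D + 1\right)} = - \frac{1}{7 \left(1 + D\right)}$)
$Z{\left(-32,-37 \right)} 41 = - \frac{1}{7 + 7 \left(-37\right)} 41 = - \frac{1}{7 - 259} \cdot 41 = - \frac{1}{-252} \cdot 41 = \left(-1\right) \left(- \frac{1}{252}\right) 41 = \frac{1}{252} \cdot 41 = \frac{41}{252}$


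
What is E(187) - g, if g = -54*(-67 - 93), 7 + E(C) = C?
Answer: -8460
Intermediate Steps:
E(C) = -7 + C
g = 8640 (g = -54*(-160) = 8640)
E(187) - g = (-7 + 187) - 1*8640 = 180 - 8640 = -8460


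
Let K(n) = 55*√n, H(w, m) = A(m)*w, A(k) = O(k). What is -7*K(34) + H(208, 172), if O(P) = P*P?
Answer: 6153472 - 385*√34 ≈ 6.1512e+6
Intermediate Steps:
O(P) = P²
A(k) = k²
H(w, m) = w*m² (H(w, m) = m²*w = w*m²)
-7*K(34) + H(208, 172) = -385*√34 + 208*172² = -385*√34 + 208*29584 = -385*√34 + 6153472 = 6153472 - 385*√34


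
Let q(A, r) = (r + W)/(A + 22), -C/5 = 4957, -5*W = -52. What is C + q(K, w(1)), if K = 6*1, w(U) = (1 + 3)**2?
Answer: -867442/35 ≈ -24784.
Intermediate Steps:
W = 52/5 (W = -1/5*(-52) = 52/5 ≈ 10.400)
w(U) = 16 (w(U) = 4**2 = 16)
C = -24785 (C = -5*4957 = -24785)
K = 6
q(A, r) = (52/5 + r)/(22 + A) (q(A, r) = (r + 52/5)/(A + 22) = (52/5 + r)/(22 + A))
C + q(K, w(1)) = -24785 + (52/5 + 16)/(22 + 6) = -24785 + (132/5)/28 = -24785 + (1/28)*(132/5) = -24785 + 33/35 = -867442/35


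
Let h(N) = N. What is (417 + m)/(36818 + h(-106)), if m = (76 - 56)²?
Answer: 817/36712 ≈ 0.022254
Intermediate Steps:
m = 400 (m = 20² = 400)
(417 + m)/(36818 + h(-106)) = (417 + 400)/(36818 - 106) = 817/36712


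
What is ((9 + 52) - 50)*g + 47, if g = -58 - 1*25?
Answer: -866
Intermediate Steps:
g = -83 (g = -58 - 25 = -83)
((9 + 52) - 50)*g + 47 = ((9 + 52) - 50)*(-83) + 47 = (61 - 50)*(-83) + 47 = 11*(-83) + 47 = -913 + 47 = -866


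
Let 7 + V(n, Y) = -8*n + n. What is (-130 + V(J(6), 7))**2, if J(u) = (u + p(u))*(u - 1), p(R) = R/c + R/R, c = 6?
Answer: 173889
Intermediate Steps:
p(R) = 1 + R/6 (p(R) = R/6 + R/R = R*(1/6) + 1 = R/6 + 1 = 1 + R/6)
J(u) = (1 + 7*u/6)*(-1 + u) (J(u) = (u + (1 + u/6))*(u - 1) = (1 + 7*u/6)*(-1 + u))
V(n, Y) = -7 - 7*n (V(n, Y) = -7 + (-8*n + n) = -7 - 7*n)
(-130 + V(J(6), 7))**2 = (-130 + (-7 - 7*(-1 - 1/6*6 + (7/6)*6**2)))**2 = (-130 + (-7 - 7*(-1 - 1 + (7/6)*36)))**2 = (-130 + (-7 - 7*(-1 - 1 + 42)))**2 = (-130 + (-7 - 7*40))**2 = (-130 + (-7 - 280))**2 = (-130 - 287)**2 = (-417)**2 = 173889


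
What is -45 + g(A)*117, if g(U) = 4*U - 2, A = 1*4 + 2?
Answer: 2529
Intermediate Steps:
A = 6 (A = 4 + 2 = 6)
g(U) = -2 + 4*U
-45 + g(A)*117 = -45 + (-2 + 4*6)*117 = -45 + (-2 + 24)*117 = -45 + 22*117 = -45 + 2574 = 2529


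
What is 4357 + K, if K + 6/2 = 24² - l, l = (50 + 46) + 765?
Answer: 4069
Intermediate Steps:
l = 861 (l = 96 + 765 = 861)
K = -288 (K = -3 + (24² - 1*861) = -3 + (576 - 861) = -3 - 285 = -288)
4357 + K = 4357 - 288 = 4069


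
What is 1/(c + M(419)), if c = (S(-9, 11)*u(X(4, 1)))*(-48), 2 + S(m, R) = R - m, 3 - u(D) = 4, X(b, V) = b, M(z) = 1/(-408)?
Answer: 408/352511 ≈ 0.0011574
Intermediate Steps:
M(z) = -1/408
u(D) = -1 (u(D) = 3 - 1*4 = 3 - 4 = -1)
S(m, R) = -2 + R - m (S(m, R) = -2 + (R - m) = -2 + R - m)
c = 864 (c = ((-2 + 11 - 1*(-9))*(-1))*(-48) = ((-2 + 11 + 9)*(-1))*(-48) = (18*(-1))*(-48) = -18*(-48) = 864)
1/(c + M(419)) = 1/(864 - 1/408) = 1/(352511/408) = 408/352511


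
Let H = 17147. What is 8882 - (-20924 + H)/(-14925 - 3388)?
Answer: 162652289/18313 ≈ 8881.8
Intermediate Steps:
8882 - (-20924 + H)/(-14925 - 3388) = 8882 - (-20924 + 17147)/(-14925 - 3388) = 8882 - (-3777)/(-18313) = 8882 - (-3777)*(-1)/18313 = 8882 - 1*3777/18313 = 8882 - 3777/18313 = 162652289/18313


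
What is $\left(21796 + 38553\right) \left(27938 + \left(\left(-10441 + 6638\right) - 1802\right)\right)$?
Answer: $1347774217$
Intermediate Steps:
$\left(21796 + 38553\right) \left(27938 + \left(\left(-10441 + 6638\right) - 1802\right)\right) = 60349 \left(27938 - 5605\right) = 60349 \cdot 22333 = 1347774217$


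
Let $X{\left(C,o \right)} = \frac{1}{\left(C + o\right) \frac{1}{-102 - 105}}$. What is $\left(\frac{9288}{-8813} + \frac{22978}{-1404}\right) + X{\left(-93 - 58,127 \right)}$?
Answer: $- \frac{217648885}{24746904} \approx -8.795$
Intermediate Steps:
$X{\left(C,o \right)} = \frac{1}{- \frac{C}{207} - \frac{o}{207}}$ ($X{\left(C,o \right)} = \frac{1}{\left(C + o\right) \frac{1}{-207}} = \frac{1}{\left(C + o\right) \left(- \frac{1}{207}\right)} = \frac{1}{- \frac{C}{207} - \frac{o}{207}}$)
$\left(\frac{9288}{-8813} + \frac{22978}{-1404}\right) + X{\left(-93 - 58,127 \right)} = \left(\frac{9288}{-8813} + \frac{22978}{-1404}\right) - \frac{207}{\left(-93 - 58\right) + 127} = \left(9288 \left(- \frac{1}{8813}\right) + 22978 \left(- \frac{1}{1404}\right)\right) - \frac{207}{\left(-93 - 58\right) + 127} = \left(- \frac{9288}{8813} - \frac{11489}{702}\right) - \frac{207}{-151 + 127} = - \frac{107772733}{6186726} - \frac{207}{-24} = - \frac{107772733}{6186726} - - \frac{69}{8} = - \frac{107772733}{6186726} + \frac{69}{8} = - \frac{217648885}{24746904}$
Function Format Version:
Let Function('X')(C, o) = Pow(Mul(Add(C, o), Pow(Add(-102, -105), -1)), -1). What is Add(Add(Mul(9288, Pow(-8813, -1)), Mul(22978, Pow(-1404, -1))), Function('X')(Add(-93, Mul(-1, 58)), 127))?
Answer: Rational(-217648885, 24746904) ≈ -8.7950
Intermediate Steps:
Function('X')(C, o) = Pow(Add(Mul(Rational(-1, 207), C), Mul(Rational(-1, 207), o)), -1) (Function('X')(C, o) = Pow(Mul(Add(C, o), Pow(-207, -1)), -1) = Pow(Mul(Add(C, o), Rational(-1, 207)), -1) = Pow(Add(Mul(Rational(-1, 207), C), Mul(Rational(-1, 207), o)), -1))
Add(Add(Mul(9288, Pow(-8813, -1)), Mul(22978, Pow(-1404, -1))), Function('X')(Add(-93, Mul(-1, 58)), 127)) = Add(Add(Mul(9288, Pow(-8813, -1)), Mul(22978, Pow(-1404, -1))), Mul(-207, Pow(Add(Add(-93, Mul(-1, 58)), 127), -1))) = Add(Add(Mul(9288, Rational(-1, 8813)), Mul(22978, Rational(-1, 1404))), Mul(-207, Pow(Add(Add(-93, -58), 127), -1))) = Add(Add(Rational(-9288, 8813), Rational(-11489, 702)), Mul(-207, Pow(Add(-151, 127), -1))) = Add(Rational(-107772733, 6186726), Mul(-207, Pow(-24, -1))) = Add(Rational(-107772733, 6186726), Mul(-207, Rational(-1, 24))) = Add(Rational(-107772733, 6186726), Rational(69, 8)) = Rational(-217648885, 24746904)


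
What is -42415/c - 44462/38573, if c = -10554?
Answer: 1166821847/407099442 ≈ 2.8662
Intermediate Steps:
-42415/c - 44462/38573 = -42415/(-10554) - 44462/38573 = -42415*(-1/10554) - 44462*1/38573 = 42415/10554 - 44462/38573 = 1166821847/407099442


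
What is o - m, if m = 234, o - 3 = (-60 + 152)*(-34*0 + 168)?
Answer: 15225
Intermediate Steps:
o = 15459 (o = 3 + (-60 + 152)*(-34*0 + 168) = 3 + 92*(0 + 168) = 3 + 92*168 = 3 + 15456 = 15459)
o - m = 15459 - 1*234 = 15459 - 234 = 15225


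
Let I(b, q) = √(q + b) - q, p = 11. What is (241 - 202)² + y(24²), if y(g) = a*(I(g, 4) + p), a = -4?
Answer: 1493 - 8*√145 ≈ 1396.7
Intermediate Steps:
I(b, q) = √(b + q) - q
y(g) = -28 - 4*√(4 + g) (y(g) = -4*((√(g + 4) - 1*4) + 11) = -4*((√(4 + g) - 4) + 11) = -4*((-4 + √(4 + g)) + 11) = -4*(7 + √(4 + g)) = -28 - 4*√(4 + g))
(241 - 202)² + y(24²) = (241 - 202)² + (-28 - 4*√(4 + 24²)) = 39² + (-28 - 4*√(4 + 576)) = 1521 + (-28 - 8*√145) = 1493 - 8*√145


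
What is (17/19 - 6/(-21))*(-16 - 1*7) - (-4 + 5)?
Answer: -3744/133 ≈ -28.150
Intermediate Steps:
(17/19 - 6/(-21))*(-16 - 1*7) - (-4 + 5) = (17*(1/19) - 6*(-1/21))*(-16 - 7) - 1*1 = (17/19 + 2/7)*(-23) - 1 = (157/133)*(-23) - 1 = -3611/133 - 1 = -3744/133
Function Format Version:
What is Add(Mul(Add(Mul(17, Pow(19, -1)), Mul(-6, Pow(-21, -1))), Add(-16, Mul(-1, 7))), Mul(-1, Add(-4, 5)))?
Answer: Rational(-3744, 133) ≈ -28.150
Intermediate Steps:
Add(Mul(Add(Mul(17, Pow(19, -1)), Mul(-6, Pow(-21, -1))), Add(-16, Mul(-1, 7))), Mul(-1, Add(-4, 5))) = Add(Mul(Add(Mul(17, Rational(1, 19)), Mul(-6, Rational(-1, 21))), Add(-16, -7)), Mul(-1, 1)) = Add(Mul(Add(Rational(17, 19), Rational(2, 7)), -23), -1) = Add(Mul(Rational(157, 133), -23), -1) = Add(Rational(-3611, 133), -1) = Rational(-3744, 133)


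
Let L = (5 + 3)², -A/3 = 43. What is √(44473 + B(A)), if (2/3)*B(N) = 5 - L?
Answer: √177538/2 ≈ 210.68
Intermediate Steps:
A = -129 (A = -3*43 = -129)
L = 64 (L = 8² = 64)
B(N) = -177/2 (B(N) = 3*(5 - 1*64)/2 = 3*(5 - 64)/2 = (3/2)*(-59) = -177/2)
√(44473 + B(A)) = √(44473 - 177/2) = √(88769/2) = √177538/2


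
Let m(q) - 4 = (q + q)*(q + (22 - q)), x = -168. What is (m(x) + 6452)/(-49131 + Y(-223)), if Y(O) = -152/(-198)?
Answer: 92664/4863893 ≈ 0.019051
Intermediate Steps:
Y(O) = 76/99 (Y(O) = -152*(-1/198) = 76/99)
m(q) = 4 + 44*q (m(q) = 4 + (q + q)*(q + (22 - q)) = 4 + (2*q)*22 = 4 + 44*q)
(m(x) + 6452)/(-49131 + Y(-223)) = ((4 + 44*(-168)) + 6452)/(-49131 + 76/99) = ((4 - 7392) + 6452)/(-4863893/99) = (-7388 + 6452)*(-99/4863893) = -936*(-99/4863893) = 92664/4863893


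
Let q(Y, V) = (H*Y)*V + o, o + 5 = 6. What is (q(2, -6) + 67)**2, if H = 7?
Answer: 256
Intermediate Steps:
o = 1 (o = -5 + 6 = 1)
q(Y, V) = 1 + 7*V*Y (q(Y, V) = (7*Y)*V + 1 = 7*V*Y + 1 = 1 + 7*V*Y)
(q(2, -6) + 67)**2 = ((1 + 7*(-6)*2) + 67)**2 = ((1 - 84) + 67)**2 = (-83 + 67)**2 = (-16)**2 = 256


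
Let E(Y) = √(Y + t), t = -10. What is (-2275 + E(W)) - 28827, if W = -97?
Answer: -31102 + I*√107 ≈ -31102.0 + 10.344*I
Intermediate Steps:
E(Y) = √(-10 + Y) (E(Y) = √(Y - 10) = √(-10 + Y))
(-2275 + E(W)) - 28827 = (-2275 + √(-10 - 97)) - 28827 = (-2275 + √(-107)) - 28827 = (-2275 + I*√107) - 28827 = -31102 + I*√107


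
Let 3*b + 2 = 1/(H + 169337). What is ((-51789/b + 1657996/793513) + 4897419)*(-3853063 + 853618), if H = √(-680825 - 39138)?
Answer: 2999445*(-7895620336157*√719963 + 1337016774696516966*I)/(793513*(-338673*I + 2*√719963)) ≈ -1.4923e+13 + 3456.0*I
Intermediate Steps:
H = I*√719963 (H = √(-719963) = I*√719963 ≈ 848.51*I)
b = -⅔ + 1/(3*(169337 + I*√719963)) (b = -⅔ + 1/(3*(I*√719963 + 169337)) = -⅔ + 1/(3*(169337 + I*√719963)) ≈ -0.66667 - 9.8632e-9*I)
((-51789/b + 1657996/793513) + 4897419)*(-3853063 + 853618) = ((-51789*3*(√719963 - 169337*I)/(-2*√719963 + 338673*I) + 1657996/793513) + 4897419)*(-3853063 + 853618) = ((-155367*(√719963 - 169337*I)/(-2*√719963 + 338673*I) + 1657996*(1/793513)) + 4897419)*(-2999445) = ((-155367*(√719963 - 169337*I)/(-2*√719963 + 338673*I) + 1657996/793513) + 4897419)*(-2999445) = ((1657996/793513 - 155367*(√719963 - 169337*I)/(-2*√719963 + 338673*I)) + 4897419)*(-2999445) = (3886167300943/793513 - 155367*(√719963 - 169337*I)/(-2*√719963 + 338673*I))*(-2999445) = -11656345079976976635/793513 + 466014771315*(√719963 - 169337*I)/(-2*√719963 + 338673*I)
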